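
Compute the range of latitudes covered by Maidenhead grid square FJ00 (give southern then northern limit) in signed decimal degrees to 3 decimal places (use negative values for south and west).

Field F=5, J=9: +5·20° lon, +9·10° lat → SW at lon -80°, lat 0°.
Square 0, 0: +0·2° lon, +0·1° lat → SW at lon -80°, lat 0°.
Cell spans 2° lon × 1° lat.
south 0.000, north 1.000.

0.000, 1.000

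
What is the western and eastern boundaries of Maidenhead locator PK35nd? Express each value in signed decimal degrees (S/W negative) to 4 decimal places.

Field P=15, K=10: +15·20° lon, +10·10° lat → SW at lon 120°, lat 10°.
Square 3, 5: +3·2° lon, +5·1° lat → SW at lon 126°, lat 15°.
Subsquare n=13, d=3: +13·0.0833333° lon, +3·0.0416667° lat → SW at lon 127.083°, lat 15.125°.
Cell spans 0.0833333° lon × 0.0416667° lat.
west 127.0833, east 127.1667.

127.0833, 127.1667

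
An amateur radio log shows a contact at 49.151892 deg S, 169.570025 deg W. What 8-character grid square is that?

Shift to the Maidenhead origin (180°W, 90°S): lon 10.42998, lat 40.84811.
Field (20°×10°, letters A–R): lon ⌊10.42998/20⌋ = 0 → A; lat ⌊40.84811/10⌋ = 4 → E.
Square (2°×1°, digits 0–9): lon ⌊10.42998/2⌋ = 5; lat ⌊0.84811/1⌋ = 0.
Subsquare (5′×2.5′, letters a–x): lon ⌊0.42998/0.0833333⌋ = 5 → f; lat ⌊0.84811/0.0416667⌋ = 20 → u.
Extended square (30″×15″, digits 0–9): lon ⌊0.01331/0.00833333⌋ = 1; lat ⌊0.01477/0.00416667⌋ = 3.

AE50fu13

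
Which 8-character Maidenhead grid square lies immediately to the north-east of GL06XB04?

Longitude extended square 0; +1 → 1.
Latitude extended square 4; +1 → 5.

GL06xb15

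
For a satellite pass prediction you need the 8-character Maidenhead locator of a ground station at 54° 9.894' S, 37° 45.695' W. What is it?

HD15cu80

Shift to the Maidenhead origin (180°W, 90°S): lon 142.23842, lat 35.83510.
Field: lon ⌊142.23842/20⌋ = 7 → H; lat ⌊35.83510/10⌋ = 3 → D.
Square: lon ⌊2.23842/2⌋ = 1; lat ⌊5.83510/1⌋ = 5.
Subsquare: lon ⌊0.23842/0.0833333⌋ = 2 → c; lat ⌊0.83510/0.0416667⌋ = 20 → u.
Extended square: lon ⌊0.07175/0.00833333⌋ = 8; lat ⌊0.00177/0.00416667⌋ = 0.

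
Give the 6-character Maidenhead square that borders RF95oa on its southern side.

RF94ox

Latitude subsquare a = 0; −1 → -1, wraps to 23 = x, carry into square.
Latitude square 5; −1 → 4.
The longitude characters are unchanged.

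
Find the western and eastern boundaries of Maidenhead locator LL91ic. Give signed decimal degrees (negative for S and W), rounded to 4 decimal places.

Field L=11, L=11: +11·20° lon, +11·10° lat → SW at lon 40°, lat 20°.
Square 9, 1: +9·2° lon, +1·1° lat → SW at lon 58°, lat 21°.
Subsquare i=8, c=2: +8·0.0833333° lon, +2·0.0416667° lat → SW at lon 58.6667°, lat 21.0833°.
Cell spans 0.0833333° lon × 0.0416667° lat.
west 58.6667, east 58.7500.

58.6667, 58.7500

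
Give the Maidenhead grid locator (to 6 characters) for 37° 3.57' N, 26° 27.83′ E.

Add 180° to longitude and 90° to latitude: 206.4638, 127.0595.
Field: 206.4638/20 → 10 → K, 127.0595/10 → 12 → M; chars KM.
Square: 6.4638/2 → 3, 7.0595/1 → 7; chars 37.
Subsquare: 0.4638/0.0833333 → 5 → f, 0.0595/0.0416667 → 1 → b; chars fb.

KM37fb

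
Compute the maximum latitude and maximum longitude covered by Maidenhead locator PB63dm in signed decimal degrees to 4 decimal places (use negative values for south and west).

Field P=15, B=1: +15·20° lon, +1·10° lat → SW at lon 120°, lat -80°.
Square 6, 3: +6·2° lon, +3·1° lat → SW at lon 132°, lat -77°.
Subsquare d=3, m=12: +3·0.0833333° lon, +12·0.0416667° lat → SW at lon 132.25°, lat -76.5°.
Cell spans 0.0833333° lon × 0.0416667° lat. NE corner is SW corner plus one full cell.
latitude -76.4583, longitude 132.3333.

-76.4583, 132.3333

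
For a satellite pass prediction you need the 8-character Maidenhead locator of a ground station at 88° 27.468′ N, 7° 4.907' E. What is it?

JR38mk99

Add 180° to longitude and 90° to latitude: 187.08178, 178.45780.
Field: lon ⌊187.08178/20⌋ = 9 → J; lat ⌊178.45780/10⌋ = 17 → R.
Square: lon ⌊7.08178/2⌋ = 3; lat ⌊8.45780/1⌋ = 8.
Subsquare: lon ⌊1.08178/0.0833333⌋ = 12 → m; lat ⌊0.45780/0.0416667⌋ = 10 → k.
Extended square: lon ⌊0.08178/0.00833333⌋ = 9; lat ⌊0.04113/0.00416667⌋ = 9.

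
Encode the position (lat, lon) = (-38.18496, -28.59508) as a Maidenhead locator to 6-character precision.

Add 180° to longitude and 90° to latitude: 151.4049, 51.8150.
Field (20°×10°, letters A–R): lon ⌊151.4049/20⌋ = 7 → H; lat ⌊51.8150/10⌋ = 5 → F.
Square (2°×1°, digits 0–9): lon ⌊11.4049/2⌋ = 5; lat ⌊1.8150/1⌋ = 1.
Subsquare (5′×2.5′, letters a–x): lon ⌊1.4049/0.0833333⌋ = 16 → q; lat ⌊0.8150/0.0416667⌋ = 19 → t.

HF51qt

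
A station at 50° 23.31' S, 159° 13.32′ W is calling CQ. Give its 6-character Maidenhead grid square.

Add 180° to longitude and 90° to latitude: 20.7780, 39.6115.
Field: 20.7780/20 → 1 → B, 39.6115/10 → 3 → D; chars BD.
Square: 0.7780/2 → 0, 9.6115/1 → 9; chars 09.
Subsquare: 0.7780/0.0833333 → 9 → j, 0.6115/0.0416667 → 14 → o; chars jo.

BD09jo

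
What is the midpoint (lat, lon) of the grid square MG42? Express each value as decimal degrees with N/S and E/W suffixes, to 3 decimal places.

27.500° S, 69.000° E

Field M=12, G=6: +12·20° lon, +6·10° lat → SW at lon 60°, lat -30°.
Square 4, 2: +4·2° lon, +2·1° lat → SW at lon 68°, lat -28°.
Cell spans 2° lon × 1° lat. Centre is SW corner plus half of each.
latitude 27.500° S, longitude 69.000° E.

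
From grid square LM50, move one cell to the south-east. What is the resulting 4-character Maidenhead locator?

LL69

Longitude square 5; +1 → 6.
Latitude square 0; −1 → -1, wraps to 9, carry into field.
Latitude field M = 12; −1 → 11 = L.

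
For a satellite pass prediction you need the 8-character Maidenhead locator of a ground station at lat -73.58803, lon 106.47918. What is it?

Add 180° to longitude and 90° to latitude: 286.47918, 16.41197.
Field: lon ⌊286.47918/20⌋ = 14 → O; lat ⌊16.41197/10⌋ = 1 → B.
Square: lon ⌊6.47918/2⌋ = 3; lat ⌊6.41197/1⌋ = 6.
Subsquare: lon ⌊0.47918/0.0833333⌋ = 5 → f; lat ⌊0.41197/0.0416667⌋ = 9 → j.
Extended square: lon ⌊0.06251/0.00833333⌋ = 7; lat ⌊0.03697/0.00416667⌋ = 8.

OB36fj78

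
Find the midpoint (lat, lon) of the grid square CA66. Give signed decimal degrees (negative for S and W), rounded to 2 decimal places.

-83.50, -127.00

Field C=2, A=0: +2·20° lon, +0·10° lat → SW at lon -140°, lat -90°.
Square 6, 6: +6·2° lon, +6·1° lat → SW at lon -128°, lat -84°.
Cell spans 2° lon × 1° lat. Centre is SW corner plus half of each.
latitude -83.50, longitude -127.00.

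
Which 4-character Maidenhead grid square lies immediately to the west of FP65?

FP55

Longitude square 6; −1 → 5.
The latitude characters are unchanged.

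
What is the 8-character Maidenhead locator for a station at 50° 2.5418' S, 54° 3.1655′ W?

Shift to the Maidenhead origin (180°W, 90°S): lon 125.94724, lat 39.95764.
Field: 125.94724/20 → 6 → G, 39.95764/10 → 3 → D; chars GD.
Square: 5.94724/2 → 2, 9.95764/1 → 9; chars 29.
Subsquare: 1.94724/0.0833333 → 23 → x, 0.95764/0.0416667 → 22 → w; chars xw.
Extended square: 0.03057/0.00833333 → 3, 0.04097/0.00416667 → 9; chars 39.

GD29xw39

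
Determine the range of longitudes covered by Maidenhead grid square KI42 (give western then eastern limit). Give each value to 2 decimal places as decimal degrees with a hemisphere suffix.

28.00° E, 30.00° E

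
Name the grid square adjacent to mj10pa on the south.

MI19px

Latitude subsquare a = 0; −1 → -1, wraps to 23 = x, carry into square.
Latitude square 0; −1 → -1, wraps to 9, carry into field.
Latitude field J = 9; −1 → 8 = I.
The longitude characters are unchanged.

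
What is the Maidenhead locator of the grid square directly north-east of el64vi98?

EL64wi09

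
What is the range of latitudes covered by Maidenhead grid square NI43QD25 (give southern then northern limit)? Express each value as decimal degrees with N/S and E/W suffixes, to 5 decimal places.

6.85417° S, 6.85000° S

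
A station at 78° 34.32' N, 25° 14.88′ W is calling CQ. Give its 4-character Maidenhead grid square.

HQ78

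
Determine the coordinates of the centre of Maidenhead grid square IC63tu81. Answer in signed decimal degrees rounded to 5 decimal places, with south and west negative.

-66.16042, -6.34583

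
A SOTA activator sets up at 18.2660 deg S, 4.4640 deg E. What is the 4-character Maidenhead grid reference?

Add 180° to longitude and 90° to latitude: 184.46, 71.73.
Field (20°×10°, letters A–R): lon ⌊184.46/20⌋ = 9 → J; lat ⌊71.73/10⌋ = 7 → H.
Square (2°×1°, digits 0–9): lon ⌊4.46/2⌋ = 2; lat ⌊1.73/1⌋ = 1.

JH21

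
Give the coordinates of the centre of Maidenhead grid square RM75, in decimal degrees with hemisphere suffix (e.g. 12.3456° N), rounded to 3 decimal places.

Field R=17, M=12: +17·20° lon, +12·10° lat → SW at lon 160°, lat 30°.
Square 7, 5: +7·2° lon, +5·1° lat → SW at lon 174°, lat 35°.
Cell spans 2° lon × 1° lat. Centre is SW corner plus half of each.
latitude 35.500° N, longitude 175.000° E.

35.500° N, 175.000° E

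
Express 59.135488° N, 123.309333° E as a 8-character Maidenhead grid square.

PO19pd72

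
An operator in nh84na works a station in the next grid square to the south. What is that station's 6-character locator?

NH83nx

Latitude subsquare a = 0; −1 → -1, wraps to 23 = x, carry into square.
Latitude square 4; −1 → 3.
The longitude characters are unchanged.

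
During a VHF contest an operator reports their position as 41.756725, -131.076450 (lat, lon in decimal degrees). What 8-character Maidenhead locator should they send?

CN41ls01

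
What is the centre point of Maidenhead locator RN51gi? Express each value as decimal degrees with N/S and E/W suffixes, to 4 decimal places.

41.3542° N, 170.5417° E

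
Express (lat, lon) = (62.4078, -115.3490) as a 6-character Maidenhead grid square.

DP22hj

Add 180° to longitude and 90° to latitude: 64.6510, 152.4078.
Field (20°×10°, letters A–R): 64.6510/20 → 3 → D, 152.4078/10 → 15 → P; chars DP.
Square (2°×1°, digits 0–9): 4.6510/2 → 2, 2.4078/1 → 2; chars 22.
Subsquare (5′×2.5′, letters a–x): 0.6510/0.0833333 → 7 → h, 0.4078/0.0416667 → 9 → j; chars hj.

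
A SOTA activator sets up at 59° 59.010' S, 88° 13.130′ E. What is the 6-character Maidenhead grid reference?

ND40ca

Shift to the Maidenhead origin (180°W, 90°S): lon 268.2188, lat 30.0165.
Field: lon ⌊268.2188/20⌋ = 13 → N; lat ⌊30.0165/10⌋ = 3 → D.
Square: lon ⌊8.2188/2⌋ = 4; lat ⌊0.0165/1⌋ = 0.
Subsquare: lon ⌊0.2188/0.0833333⌋ = 2 → c; lat ⌊0.0165/0.0416667⌋ = 0 → a.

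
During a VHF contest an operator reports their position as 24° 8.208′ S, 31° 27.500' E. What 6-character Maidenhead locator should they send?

Add 180° to longitude and 90° to latitude: 211.4583, 65.8632.
Field: 211.4583/20 → 10 → K, 65.8632/10 → 6 → G; chars KG.
Square: 11.4583/2 → 5, 5.8632/1 → 5; chars 55.
Subsquare: 1.4583/0.0833333 → 17 → r, 0.8632/0.0416667 → 20 → u; chars ru.

KG55ru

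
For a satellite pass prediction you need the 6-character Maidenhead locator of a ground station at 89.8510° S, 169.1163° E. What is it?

RA40nd

Add 180° to longitude and 90° to latitude: 349.1163, 0.1490.
Field: lon ⌊349.1163/20⌋ = 17 → R; lat ⌊0.1490/10⌋ = 0 → A.
Square: lon ⌊9.1163/2⌋ = 4; lat ⌊0.1490/1⌋ = 0.
Subsquare: lon ⌊1.1163/0.0833333⌋ = 13 → n; lat ⌊0.1490/0.0416667⌋ = 3 → d.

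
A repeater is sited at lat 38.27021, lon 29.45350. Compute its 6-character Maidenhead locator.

Add 180° to longitude and 90° to latitude: 209.4535, 128.2702.
Field: lon ⌊209.4535/20⌋ = 10 → K; lat ⌊128.2702/10⌋ = 12 → M.
Square: lon ⌊9.4535/2⌋ = 4; lat ⌊8.2702/1⌋ = 8.
Subsquare: lon ⌊1.4535/0.0833333⌋ = 17 → r; lat ⌊0.2702/0.0416667⌋ = 6 → g.

KM48rg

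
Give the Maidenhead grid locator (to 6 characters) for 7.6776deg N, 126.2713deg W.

CJ67uq

Shift to the Maidenhead origin (180°W, 90°S): lon 53.7287, lat 97.6776.
Field (20°×10°, letters A–R): 53.7287/20 → 2 → C, 97.6776/10 → 9 → J; chars CJ.
Square (2°×1°, digits 0–9): 13.7287/2 → 6, 7.6776/1 → 7; chars 67.
Subsquare (5′×2.5′, letters a–x): 1.7287/0.0833333 → 20 → u, 0.6776/0.0416667 → 16 → q; chars uq.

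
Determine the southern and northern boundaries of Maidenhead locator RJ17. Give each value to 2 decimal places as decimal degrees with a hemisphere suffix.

7.00° N, 8.00° N

Field R=17, J=9: +17·20° lon, +9·10° lat → SW at lon 160°, lat 0°.
Square 1, 7: +1·2° lon, +7·1° lat → SW at lon 162°, lat 7°.
Cell spans 2° lon × 1° lat.
south 7.00° N, north 8.00° N.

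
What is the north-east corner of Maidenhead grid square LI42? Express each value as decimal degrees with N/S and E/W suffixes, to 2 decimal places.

7.00° S, 50.00° E

Field L=11, I=8: +11·20° lon, +8·10° lat → SW at lon 40°, lat -10°.
Square 4, 2: +4·2° lon, +2·1° lat → SW at lon 48°, lat -8°.
Cell spans 2° lon × 1° lat. NE corner is SW corner plus one full cell.
latitude 7.00° S, longitude 50.00° E.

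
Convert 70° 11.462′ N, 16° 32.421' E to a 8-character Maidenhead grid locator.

JQ80ge45

Add 180° to longitude and 90° to latitude: 196.54035, 160.19103.
Field (20°×10°, letters A–R): lon ⌊196.54035/20⌋ = 9 → J; lat ⌊160.19103/10⌋ = 16 → Q.
Square (2°×1°, digits 0–9): lon ⌊16.54035/2⌋ = 8; lat ⌊0.19103/1⌋ = 0.
Subsquare (5′×2.5′, letters a–x): lon ⌊0.54035/0.0833333⌋ = 6 → g; lat ⌊0.19103/0.0416667⌋ = 4 → e.
Extended square (30″×15″, digits 0–9): lon ⌊0.04035/0.00833333⌋ = 4; lat ⌊0.02437/0.00416667⌋ = 5.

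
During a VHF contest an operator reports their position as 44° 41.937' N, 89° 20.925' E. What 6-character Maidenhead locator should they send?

Add 180° to longitude and 90° to latitude: 269.3487, 134.6989.
Field (20°×10°, letters A–R): lon ⌊269.3487/20⌋ = 13 → N; lat ⌊134.6989/10⌋ = 13 → N.
Square (2°×1°, digits 0–9): lon ⌊9.3487/2⌋ = 4; lat ⌊4.6989/1⌋ = 4.
Subsquare (5′×2.5′, letters a–x): lon ⌊1.3487/0.0833333⌋ = 16 → q; lat ⌊0.6989/0.0416667⌋ = 16 → q.

NN44qq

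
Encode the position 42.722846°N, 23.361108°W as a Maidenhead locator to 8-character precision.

Add 180° to longitude and 90° to latitude: 156.63889, 132.72285.
Field (20°×10°, letters A–R): lon ⌊156.63889/20⌋ = 7 → H; lat ⌊132.72285/10⌋ = 13 → N.
Square (2°×1°, digits 0–9): lon ⌊16.63889/2⌋ = 8; lat ⌊2.72285/1⌋ = 2.
Subsquare (5′×2.5′, letters a–x): lon ⌊0.63889/0.0833333⌋ = 7 → h; lat ⌊0.72285/0.0416667⌋ = 17 → r.
Extended square (30″×15″, digits 0–9): lon ⌊0.05556/0.00833333⌋ = 6; lat ⌊0.01451/0.00416667⌋ = 3.

HN82hr63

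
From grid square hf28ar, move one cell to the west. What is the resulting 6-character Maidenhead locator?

HF18xr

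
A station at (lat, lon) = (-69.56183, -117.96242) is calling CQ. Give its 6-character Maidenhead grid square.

DC10ak

Offset from 180°W / 90°S: lon 62.0376°, lat 20.4382°.
Field: 62.0376/20 → 3 → D, 20.4382/10 → 2 → C; chars DC.
Square: 2.0376/2 → 1, 0.4382/1 → 0; chars 10.
Subsquare: 0.0376/0.0833333 → 0 → a, 0.4382/0.0416667 → 10 → k; chars ak.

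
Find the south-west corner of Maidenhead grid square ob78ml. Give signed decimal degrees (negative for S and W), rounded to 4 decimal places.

Field O=14, B=1: +14·20° lon, +1·10° lat → SW at lon 100°, lat -80°.
Square 7, 8: +7·2° lon, +8·1° lat → SW at lon 114°, lat -72°.
Subsquare m=12, l=11: +12·0.0833333° lon, +11·0.0416667° lat → SW at lon 115°, lat -71.5417°.
latitude -71.5417, longitude 115.0000.

-71.5417, 115.0000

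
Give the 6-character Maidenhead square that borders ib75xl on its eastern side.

IB85al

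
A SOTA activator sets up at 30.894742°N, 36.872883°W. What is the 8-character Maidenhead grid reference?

HM10nv54

Add 180° to longitude and 90° to latitude: 143.12712, 120.89474.
Field: lon ⌊143.12712/20⌋ = 7 → H; lat ⌊120.89474/10⌋ = 12 → M.
Square: lon ⌊3.12712/2⌋ = 1; lat ⌊0.89474/1⌋ = 0.
Subsquare: lon ⌊1.12712/0.0833333⌋ = 13 → n; lat ⌊0.89474/0.0416667⌋ = 21 → v.
Extended square: lon ⌊0.04378/0.00833333⌋ = 5; lat ⌊0.01974/0.00416667⌋ = 4.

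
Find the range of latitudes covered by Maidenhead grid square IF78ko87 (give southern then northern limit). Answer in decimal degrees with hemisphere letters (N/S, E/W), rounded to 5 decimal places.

Field I=8, F=5: +8·20° lon, +5·10° lat → SW at lon -20°, lat -40°.
Square 7, 8: +7·2° lon, +8·1° lat → SW at lon -6°, lat -32°.
Subsquare k=10, o=14: +10·0.0833333° lon, +14·0.0416667° lat → SW at lon -5.16667°, lat -31.4167°.
Extended square 8, 7: +8·0.00833333° lon, +7·0.00416667° lat → SW at lon -5.1°, lat -31.3875°.
Cell spans 0.00833333° lon × 0.00416667° lat.
south 31.38750° S, north 31.38333° S.

31.38750° S, 31.38333° S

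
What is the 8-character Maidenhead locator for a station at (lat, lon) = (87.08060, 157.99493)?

Offset from 180°W / 90°S: lon 337.99493°, lat 177.08060°.
Field (20°×10°, letters A–R): lon ⌊337.99493/20⌋ = 16 → Q; lat ⌊177.08060/10⌋ = 17 → R.
Square (2°×1°, digits 0–9): lon ⌊17.99493/2⌋ = 8; lat ⌊7.08060/1⌋ = 7.
Subsquare (5′×2.5′, letters a–x): lon ⌊1.99493/0.0833333⌋ = 23 → x; lat ⌊0.08060/0.0416667⌋ = 1 → b.
Extended square (30″×15″, digits 0–9): lon ⌊0.07826/0.00833333⌋ = 9; lat ⌊0.03893/0.00416667⌋ = 9.

QR87xb99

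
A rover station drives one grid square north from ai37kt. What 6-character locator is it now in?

Latitude subsquare t = 19; +1 → 20 = u.
The longitude characters are unchanged.

AI37ku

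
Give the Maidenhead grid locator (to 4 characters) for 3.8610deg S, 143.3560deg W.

BI86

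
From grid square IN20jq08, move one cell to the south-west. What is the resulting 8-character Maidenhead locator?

Longitude extended square 0; −1 → -1, wraps to 9, carry into subsquare.
Longitude subsquare j = 9; −1 → 8 = i.
Latitude extended square 8; −1 → 7.

IN20iq97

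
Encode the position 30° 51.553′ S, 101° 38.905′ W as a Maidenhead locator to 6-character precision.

DF99ed

Offset from 180°W / 90°S: lon 78.3516°, lat 59.1408°.
Field: 78.3516/20 → 3 → D, 59.1408/10 → 5 → F; chars DF.
Square: 18.3516/2 → 9, 9.1408/1 → 9; chars 99.
Subsquare: 0.3516/0.0833333 → 4 → e, 0.1408/0.0416667 → 3 → d; chars ed.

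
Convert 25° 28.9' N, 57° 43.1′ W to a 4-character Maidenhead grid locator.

GL15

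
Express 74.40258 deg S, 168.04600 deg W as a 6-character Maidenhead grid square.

AB55xo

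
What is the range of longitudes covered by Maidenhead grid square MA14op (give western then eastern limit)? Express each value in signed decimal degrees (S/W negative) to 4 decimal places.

63.1667, 63.2500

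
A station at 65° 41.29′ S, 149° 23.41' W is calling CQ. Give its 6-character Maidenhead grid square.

BC54hh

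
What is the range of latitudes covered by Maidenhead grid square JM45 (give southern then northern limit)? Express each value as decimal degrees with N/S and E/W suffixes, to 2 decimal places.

35.00° N, 36.00° N

Field J=9, M=12: +9·20° lon, +12·10° lat → SW at lon 0°, lat 30°.
Square 4, 5: +4·2° lon, +5·1° lat → SW at lon 8°, lat 35°.
Cell spans 2° lon × 1° lat.
south 35.00° N, north 36.00° N.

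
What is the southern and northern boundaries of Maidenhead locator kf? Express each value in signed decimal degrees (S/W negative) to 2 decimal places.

Field K=10, F=5: +10·20° lon, +5·10° lat → SW at lon 20°, lat -40°.
Cell spans 20° lon × 10° lat.
south -40.00, north -30.00.

-40.00, -30.00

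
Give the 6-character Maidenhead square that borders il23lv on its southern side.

IL23lu

Latitude subsquare v = 21; −1 → 20 = u.
The longitude characters are unchanged.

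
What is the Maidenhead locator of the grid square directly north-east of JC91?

Longitude square 9; +1 → 10, wraps to 0, carry into field.
Longitude field J = 9; +1 → 10 = K.
Latitude square 1; +1 → 2.

KC02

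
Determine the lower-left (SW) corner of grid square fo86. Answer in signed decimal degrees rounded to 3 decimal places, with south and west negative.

56.000, -64.000

Field F=5, O=14: +5·20° lon, +14·10° lat → SW at lon -80°, lat 50°.
Square 8, 6: +8·2° lon, +6·1° lat → SW at lon -64°, lat 56°.
latitude 56.000, longitude -64.000.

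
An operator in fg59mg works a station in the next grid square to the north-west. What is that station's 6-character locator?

Longitude subsquare m = 12; −1 → 11 = l.
Latitude subsquare g = 6; +1 → 7 = h.

FG59lh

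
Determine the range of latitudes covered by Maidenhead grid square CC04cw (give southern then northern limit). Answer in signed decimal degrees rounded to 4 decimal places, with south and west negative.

-65.0833, -65.0417

Field C=2, C=2: +2·20° lon, +2·10° lat → SW at lon -140°, lat -70°.
Square 0, 4: +0·2° lon, +4·1° lat → SW at lon -140°, lat -66°.
Subsquare c=2, w=22: +2·0.0833333° lon, +22·0.0416667° lat → SW at lon -139.833°, lat -65.0833°.
Cell spans 0.0833333° lon × 0.0416667° lat.
south -65.0833, north -65.0417.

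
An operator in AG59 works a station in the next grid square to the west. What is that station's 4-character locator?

Longitude square 5; −1 → 4.
The latitude characters are unchanged.

AG49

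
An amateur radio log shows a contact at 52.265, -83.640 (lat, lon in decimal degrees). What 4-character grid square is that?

EO82

Add 180° to longitude and 90° to latitude: 96.36, 142.26.
Field: lon ⌊96.36/20⌋ = 4 → E; lat ⌊142.26/10⌋ = 14 → O.
Square: lon ⌊16.36/2⌋ = 8; lat ⌊2.26/1⌋ = 2.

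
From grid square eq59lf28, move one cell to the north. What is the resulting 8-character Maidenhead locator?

EQ59lf29

Latitude extended square 8; +1 → 9.
The longitude characters are unchanged.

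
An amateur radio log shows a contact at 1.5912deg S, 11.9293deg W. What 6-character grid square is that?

Add 180° to longitude and 90° to latitude: 168.0707, 88.4088.
Field: 168.0707/20 → 8 → I, 88.4088/10 → 8 → I; chars II.
Square: 8.0707/2 → 4, 8.4088/1 → 8; chars 48.
Subsquare: 0.0707/0.0833333 → 0 → a, 0.4088/0.0416667 → 9 → j; chars aj.

II48aj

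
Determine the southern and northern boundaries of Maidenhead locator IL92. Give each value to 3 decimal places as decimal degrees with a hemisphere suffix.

22.000° N, 23.000° N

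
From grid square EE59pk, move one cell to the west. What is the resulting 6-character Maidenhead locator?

Longitude subsquare p = 15; −1 → 14 = o.
The latitude characters are unchanged.

EE59ok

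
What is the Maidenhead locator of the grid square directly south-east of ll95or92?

LL95pr01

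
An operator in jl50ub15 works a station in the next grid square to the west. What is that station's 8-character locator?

JL50ub05

Longitude extended square 1; −1 → 0.
The latitude characters are unchanged.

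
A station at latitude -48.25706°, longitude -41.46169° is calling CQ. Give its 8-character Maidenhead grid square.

GE91gr48

Shift to the Maidenhead origin (180°W, 90°S): lon 138.53831, lat 41.74294.
Field (20°×10°, letters A–R): lon ⌊138.53831/20⌋ = 6 → G; lat ⌊41.74294/10⌋ = 4 → E.
Square (2°×1°, digits 0–9): lon ⌊18.53831/2⌋ = 9; lat ⌊1.74294/1⌋ = 1.
Subsquare (5′×2.5′, letters a–x): lon ⌊0.53831/0.0833333⌋ = 6 → g; lat ⌊0.74294/0.0416667⌋ = 17 → r.
Extended square (30″×15″, digits 0–9): lon ⌊0.03831/0.00833333⌋ = 4; lat ⌊0.03461/0.00416667⌋ = 8.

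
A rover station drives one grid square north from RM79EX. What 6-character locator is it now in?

Latitude subsquare x = 23; +1 → 24, wraps to 0 = a, carry into square.
Latitude square 9; +1 → 10, wraps to 0, carry into field.
Latitude field M = 12; +1 → 13 = N.
The longitude characters are unchanged.

RN70ea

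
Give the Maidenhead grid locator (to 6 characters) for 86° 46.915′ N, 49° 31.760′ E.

Add 180° to longitude and 90° to latitude: 229.5293, 176.7819.
Field: 229.5293/20 → 11 → L, 176.7819/10 → 17 → R; chars LR.
Square: 9.5293/2 → 4, 6.7819/1 → 6; chars 46.
Subsquare: 1.5293/0.0833333 → 18 → s, 0.7819/0.0416667 → 18 → s; chars ss.

LR46ss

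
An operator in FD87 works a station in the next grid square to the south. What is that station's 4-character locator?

Latitude square 7; −1 → 6.
The longitude characters are unchanged.

FD86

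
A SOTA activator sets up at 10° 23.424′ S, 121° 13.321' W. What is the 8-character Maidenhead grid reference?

CH99jo36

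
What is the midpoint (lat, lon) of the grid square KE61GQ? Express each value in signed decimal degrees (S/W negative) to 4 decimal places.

Field K=10, E=4: +10·20° lon, +4·10° lat → SW at lon 20°, lat -50°.
Square 6, 1: +6·2° lon, +1·1° lat → SW at lon 32°, lat -49°.
Subsquare g=6, q=16: +6·0.0833333° lon, +16·0.0416667° lat → SW at lon 32.5°, lat -48.3333°.
Cell spans 0.0833333° lon × 0.0416667° lat. Centre is SW corner plus half of each.
latitude -48.3125, longitude 32.5417.

-48.3125, 32.5417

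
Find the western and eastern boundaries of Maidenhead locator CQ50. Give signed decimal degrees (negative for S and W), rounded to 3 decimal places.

-130.000, -128.000

Field C=2, Q=16: +2·20° lon, +16·10° lat → SW at lon -140°, lat 70°.
Square 5, 0: +5·2° lon, +0·1° lat → SW at lon -130°, lat 70°.
Cell spans 2° lon × 1° lat.
west -130.000, east -128.000.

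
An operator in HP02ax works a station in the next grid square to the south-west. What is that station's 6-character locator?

GP92xw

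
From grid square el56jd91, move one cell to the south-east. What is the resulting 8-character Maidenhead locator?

Longitude extended square 9; +1 → 10, wraps to 0, carry into subsquare.
Longitude subsquare j = 9; +1 → 10 = k.
Latitude extended square 1; −1 → 0.

EL56kd00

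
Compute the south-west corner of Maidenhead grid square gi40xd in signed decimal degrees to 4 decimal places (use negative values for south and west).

Field G=6, I=8: +6·20° lon, +8·10° lat → SW at lon -60°, lat -10°.
Square 4, 0: +4·2° lon, +0·1° lat → SW at lon -52°, lat -10°.
Subsquare x=23, d=3: +23·0.0833333° lon, +3·0.0416667° lat → SW at lon -50.0833°, lat -9.875°.
latitude -9.8750, longitude -50.0833.

-9.8750, -50.0833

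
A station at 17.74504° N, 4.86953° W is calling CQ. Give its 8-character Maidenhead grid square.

IK77nr58

Offset from 180°W / 90°S: lon 175.13047°, lat 107.74504°.
Field: lon ⌊175.13047/20⌋ = 8 → I; lat ⌊107.74504/10⌋ = 10 → K.
Square: lon ⌊15.13047/2⌋ = 7; lat ⌊7.74504/1⌋ = 7.
Subsquare: lon ⌊1.13047/0.0833333⌋ = 13 → n; lat ⌊0.74504/0.0416667⌋ = 17 → r.
Extended square: lon ⌊0.04714/0.00833333⌋ = 5; lat ⌊0.03671/0.00416667⌋ = 8.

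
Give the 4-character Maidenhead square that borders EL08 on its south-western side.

DL97

Longitude square 0; −1 → -1, wraps to 9, carry into field.
Longitude field E = 4; −1 → 3 = D.
Latitude square 8; −1 → 7.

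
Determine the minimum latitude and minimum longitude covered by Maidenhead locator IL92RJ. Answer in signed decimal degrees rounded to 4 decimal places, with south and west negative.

22.3750, -0.5833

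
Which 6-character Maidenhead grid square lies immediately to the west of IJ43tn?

IJ43sn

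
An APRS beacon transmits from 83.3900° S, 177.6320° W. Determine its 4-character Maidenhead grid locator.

AA16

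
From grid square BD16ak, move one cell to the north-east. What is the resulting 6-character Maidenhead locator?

Longitude subsquare a = 0; +1 → 1 = b.
Latitude subsquare k = 10; +1 → 11 = l.

BD16bl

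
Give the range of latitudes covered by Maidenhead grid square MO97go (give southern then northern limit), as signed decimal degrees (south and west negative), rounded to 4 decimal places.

57.5833, 57.6250

Field M=12, O=14: +12·20° lon, +14·10° lat → SW at lon 60°, lat 50°.
Square 9, 7: +9·2° lon, +7·1° lat → SW at lon 78°, lat 57°.
Subsquare g=6, o=14: +6·0.0833333° lon, +14·0.0416667° lat → SW at lon 78.5°, lat 57.5833°.
Cell spans 0.0833333° lon × 0.0416667° lat.
south 57.5833, north 57.6250.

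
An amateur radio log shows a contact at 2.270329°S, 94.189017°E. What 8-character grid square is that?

NI77cr25

Add 180° to longitude and 90° to latitude: 274.18902, 87.72967.
Field: lon ⌊274.18902/20⌋ = 13 → N; lat ⌊87.72967/10⌋ = 8 → I.
Square: lon ⌊14.18902/2⌋ = 7; lat ⌊7.72967/1⌋ = 7.
Subsquare: lon ⌊0.18902/0.0833333⌋ = 2 → c; lat ⌊0.72967/0.0416667⌋ = 17 → r.
Extended square: lon ⌊0.02235/0.00833333⌋ = 2; lat ⌊0.02134/0.00416667⌋ = 5.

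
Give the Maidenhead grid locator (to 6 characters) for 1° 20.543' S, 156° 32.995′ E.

QI88gp

Shift to the Maidenhead origin (180°W, 90°S): lon 336.5499, lat 88.6576.
Field: 336.5499/20 → 16 → Q, 88.6576/10 → 8 → I; chars QI.
Square: 16.5499/2 → 8, 8.6576/1 → 8; chars 88.
Subsquare: 0.5499/0.0833333 → 6 → g, 0.6576/0.0416667 → 15 → p; chars gp.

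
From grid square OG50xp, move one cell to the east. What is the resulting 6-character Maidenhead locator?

Longitude subsquare x = 23; +1 → 24, wraps to 0 = a, carry into square.
Longitude square 5; +1 → 6.
The latitude characters are unchanged.

OG60ap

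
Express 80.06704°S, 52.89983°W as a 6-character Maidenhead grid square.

GA39nw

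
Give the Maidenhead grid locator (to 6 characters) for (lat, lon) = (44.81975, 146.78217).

QN34jt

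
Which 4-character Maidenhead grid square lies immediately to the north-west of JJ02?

IJ93

Longitude square 0; −1 → -1, wraps to 9, carry into field.
Longitude field J = 9; −1 → 8 = I.
Latitude square 2; +1 → 3.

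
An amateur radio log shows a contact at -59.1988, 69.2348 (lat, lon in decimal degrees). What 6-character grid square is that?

MD40ot

Add 180° to longitude and 90° to latitude: 249.2348, 30.8012.
Field: 249.2348/20 → 12 → M, 30.8012/10 → 3 → D; chars MD.
Square: 9.2348/2 → 4, 0.8012/1 → 0; chars 40.
Subsquare: 1.2348/0.0833333 → 14 → o, 0.8012/0.0416667 → 19 → t; chars ot.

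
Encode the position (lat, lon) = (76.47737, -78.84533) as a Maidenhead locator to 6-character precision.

FQ06nl

Shift to the Maidenhead origin (180°W, 90°S): lon 101.1547, lat 166.4774.
Field (20°×10°, letters A–R): lon ⌊101.1547/20⌋ = 5 → F; lat ⌊166.4774/10⌋ = 16 → Q.
Square (2°×1°, digits 0–9): lon ⌊1.1547/2⌋ = 0; lat ⌊6.4774/1⌋ = 6.
Subsquare (5′×2.5′, letters a–x): lon ⌊1.1547/0.0833333⌋ = 13 → n; lat ⌊0.4774/0.0416667⌋ = 11 → l.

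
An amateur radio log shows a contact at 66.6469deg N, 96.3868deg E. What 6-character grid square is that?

NP86ep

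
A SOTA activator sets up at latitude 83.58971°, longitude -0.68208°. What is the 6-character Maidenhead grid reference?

IR93po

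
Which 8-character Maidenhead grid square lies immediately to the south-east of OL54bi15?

OL54bi24

Longitude extended square 1; +1 → 2.
Latitude extended square 5; −1 → 4.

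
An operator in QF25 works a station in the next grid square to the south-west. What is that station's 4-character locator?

QF14

Longitude square 2; −1 → 1.
Latitude square 5; −1 → 4.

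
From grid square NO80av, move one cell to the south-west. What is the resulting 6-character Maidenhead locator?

NO70xu

Longitude subsquare a = 0; −1 → -1, wraps to 23 = x, carry into square.
Longitude square 8; −1 → 7.
Latitude subsquare v = 21; −1 → 20 = u.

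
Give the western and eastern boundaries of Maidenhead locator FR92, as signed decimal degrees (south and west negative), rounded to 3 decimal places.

Field F=5, R=17: +5·20° lon, +17·10° lat → SW at lon -80°, lat 80°.
Square 9, 2: +9·2° lon, +2·1° lat → SW at lon -62°, lat 82°.
Cell spans 2° lon × 1° lat.
west -62.000, east -60.000.

-62.000, -60.000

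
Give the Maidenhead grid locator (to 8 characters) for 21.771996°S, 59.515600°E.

LG98sf14

Shift to the Maidenhead origin (180°W, 90°S): lon 239.51560, lat 68.22800.
Field: 239.51560/20 → 11 → L, 68.22800/10 → 6 → G; chars LG.
Square: 19.51560/2 → 9, 8.22800/1 → 8; chars 98.
Subsquare: 1.51560/0.0833333 → 18 → s, 0.22800/0.0416667 → 5 → f; chars sf.
Extended square: 0.01560/0.00833333 → 1, 0.01967/0.00416667 → 4; chars 14.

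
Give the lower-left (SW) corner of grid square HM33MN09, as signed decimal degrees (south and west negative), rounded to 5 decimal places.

33.57917, -33.00000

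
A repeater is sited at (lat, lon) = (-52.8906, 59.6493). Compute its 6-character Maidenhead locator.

Shift to the Maidenhead origin (180°W, 90°S): lon 239.6493, lat 37.1094.
Field: 239.6493/20 → 11 → L, 37.1094/10 → 3 → D; chars LD.
Square: 19.6493/2 → 9, 7.1094/1 → 7; chars 97.
Subsquare: 1.6493/0.0833333 → 19 → t, 0.1094/0.0416667 → 2 → c; chars tc.

LD97tc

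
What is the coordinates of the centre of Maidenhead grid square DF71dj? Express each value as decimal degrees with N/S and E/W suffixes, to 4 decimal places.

38.6042° S, 105.7083° W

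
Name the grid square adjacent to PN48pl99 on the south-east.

Longitude extended square 9; +1 → 10, wraps to 0, carry into subsquare.
Longitude subsquare p = 15; +1 → 16 = q.
Latitude extended square 9; −1 → 8.

PN48ql08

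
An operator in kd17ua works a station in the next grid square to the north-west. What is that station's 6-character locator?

KD17tb

Longitude subsquare u = 20; −1 → 19 = t.
Latitude subsquare a = 0; +1 → 1 = b.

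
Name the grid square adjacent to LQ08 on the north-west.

Longitude square 0; −1 → -1, wraps to 9, carry into field.
Longitude field L = 11; −1 → 10 = K.
Latitude square 8; +1 → 9.

KQ99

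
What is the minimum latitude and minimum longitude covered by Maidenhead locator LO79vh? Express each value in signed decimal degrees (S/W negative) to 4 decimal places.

Field L=11, O=14: +11·20° lon, +14·10° lat → SW at lon 40°, lat 50°.
Square 7, 9: +7·2° lon, +9·1° lat → SW at lon 54°, lat 59°.
Subsquare v=21, h=7: +21·0.0833333° lon, +7·0.0416667° lat → SW at lon 55.75°, lat 59.2917°.
latitude 59.2917, longitude 55.7500.

59.2917, 55.7500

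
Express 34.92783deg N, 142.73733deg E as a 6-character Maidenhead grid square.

QM14iw

Shift to the Maidenhead origin (180°W, 90°S): lon 322.7373, lat 124.9278.
Field: lon ⌊322.7373/20⌋ = 16 → Q; lat ⌊124.9278/10⌋ = 12 → M.
Square: lon ⌊2.7373/2⌋ = 1; lat ⌊4.9278/1⌋ = 4.
Subsquare: lon ⌊0.7373/0.0833333⌋ = 8 → i; lat ⌊0.9278/0.0416667⌋ = 22 → w.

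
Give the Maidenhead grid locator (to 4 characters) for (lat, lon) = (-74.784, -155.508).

Offset from 180°W / 90°S: lon 24.49°, lat 15.22°.
Field: lon ⌊24.49/20⌋ = 1 → B; lat ⌊15.22/10⌋ = 1 → B.
Square: lon ⌊4.49/2⌋ = 2; lat ⌊5.22/1⌋ = 5.

BB25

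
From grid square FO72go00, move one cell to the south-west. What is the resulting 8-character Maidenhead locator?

FO72fn99

Longitude extended square 0; −1 → -1, wraps to 9, carry into subsquare.
Longitude subsquare g = 6; −1 → 5 = f.
Latitude extended square 0; −1 → -1, wraps to 9, carry into subsquare.
Latitude subsquare o = 14; −1 → 13 = n.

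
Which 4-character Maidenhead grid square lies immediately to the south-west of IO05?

Longitude square 0; −1 → -1, wraps to 9, carry into field.
Longitude field I = 8; −1 → 7 = H.
Latitude square 5; −1 → 4.

HO94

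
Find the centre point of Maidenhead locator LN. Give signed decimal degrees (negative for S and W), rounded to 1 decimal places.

Field L=11, N=13: +11·20° lon, +13·10° lat → SW at lon 40°, lat 40°.
Cell spans 20° lon × 10° lat. Centre is SW corner plus half of each.
latitude 45.0, longitude 50.0.

45.0, 50.0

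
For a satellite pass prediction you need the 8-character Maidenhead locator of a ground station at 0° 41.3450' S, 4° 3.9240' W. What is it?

Shift to the Maidenhead origin (180°W, 90°S): lon 175.93460, lat 89.31092.
Field: 175.93460/20 → 8 → I, 89.31092/10 → 8 → I; chars II.
Square: 15.93460/2 → 7, 9.31092/1 → 9; chars 79.
Subsquare: 1.93460/0.0833333 → 23 → x, 0.31092/0.0416667 → 7 → h; chars xh.
Extended square: 0.01793/0.00833333 → 2, 0.01925/0.00416667 → 4; chars 24.

II79xh24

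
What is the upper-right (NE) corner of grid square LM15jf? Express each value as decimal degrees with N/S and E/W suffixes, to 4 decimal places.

35.2500° N, 42.8333° E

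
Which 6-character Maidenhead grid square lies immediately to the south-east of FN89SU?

FN89tt

Longitude subsquare s = 18; +1 → 19 = t.
Latitude subsquare u = 20; −1 → 19 = t.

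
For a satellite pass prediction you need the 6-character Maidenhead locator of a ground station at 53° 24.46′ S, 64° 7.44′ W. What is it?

FD76wo

Shift to the Maidenhead origin (180°W, 90°S): lon 115.8760, lat 36.5923.
Field (20°×10°, letters A–R): lon ⌊115.8760/20⌋ = 5 → F; lat ⌊36.5923/10⌋ = 3 → D.
Square (2°×1°, digits 0–9): lon ⌊15.8760/2⌋ = 7; lat ⌊6.5923/1⌋ = 6.
Subsquare (5′×2.5′, letters a–x): lon ⌊1.8760/0.0833333⌋ = 22 → w; lat ⌊0.5923/0.0416667⌋ = 14 → o.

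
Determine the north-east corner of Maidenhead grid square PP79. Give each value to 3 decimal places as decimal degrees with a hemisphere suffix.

70.000° N, 136.000° E

Field P=15, P=15: +15·20° lon, +15·10° lat → SW at lon 120°, lat 60°.
Square 7, 9: +7·2° lon, +9·1° lat → SW at lon 134°, lat 69°.
Cell spans 2° lon × 1° lat. NE corner is SW corner plus one full cell.
latitude 70.000° N, longitude 136.000° E.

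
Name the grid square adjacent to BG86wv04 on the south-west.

BG86vv93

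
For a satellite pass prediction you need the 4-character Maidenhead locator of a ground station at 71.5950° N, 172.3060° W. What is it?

AQ31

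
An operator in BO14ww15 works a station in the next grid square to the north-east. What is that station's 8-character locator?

BO14ww26

Longitude extended square 1; +1 → 2.
Latitude extended square 5; +1 → 6.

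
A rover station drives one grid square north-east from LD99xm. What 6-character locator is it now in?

MD09an

Longitude subsquare x = 23; +1 → 24, wraps to 0 = a, carry into square.
Longitude square 9; +1 → 10, wraps to 0, carry into field.
Longitude field L = 11; +1 → 12 = M.
Latitude subsquare m = 12; +1 → 13 = n.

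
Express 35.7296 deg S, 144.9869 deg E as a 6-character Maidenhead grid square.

Offset from 180°W / 90°S: lon 324.9869°, lat 54.2704°.
Field (20°×10°, letters A–R): 324.9869/20 → 16 → Q, 54.2704/10 → 5 → F; chars QF.
Square (2°×1°, digits 0–9): 4.9869/2 → 2, 4.2704/1 → 4; chars 24.
Subsquare (5′×2.5′, letters a–x): 0.9869/0.0833333 → 11 → l, 0.2704/0.0416667 → 6 → g; chars lg.

QF24lg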